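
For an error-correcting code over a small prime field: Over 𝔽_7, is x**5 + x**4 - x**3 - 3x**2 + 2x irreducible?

Write h(x) = x**5 + x**4 - x**3 - 3x**2 + 2x.
Check for roots in 𝔽_7: h(0) = 0 → root; h(1) = 0 → root; h(2) = 4; h(3) = 3; h(4) = 0 → root; h(5) = 4; h(6) = 3.
h(0) = 0, so (x) divides h(x); h is reducible.

No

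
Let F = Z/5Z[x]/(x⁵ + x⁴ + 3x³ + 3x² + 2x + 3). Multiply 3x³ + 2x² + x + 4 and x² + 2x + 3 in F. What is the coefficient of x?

Multiply in Z/5Z[x]: (3x³ + 2x² + x + 4)·(x² + 2x + 3) = 3x⁵ + 3x⁴ + 4x³ + 2x² + x + 2.
Reduce using x⁵ ≡ 4x⁴ + 2x³ + 2x² + 3x + 2 (mod x⁵ + x⁴ + 3x³ + 3x² + 2x + 3).
Reduced: 3x² + 3.

0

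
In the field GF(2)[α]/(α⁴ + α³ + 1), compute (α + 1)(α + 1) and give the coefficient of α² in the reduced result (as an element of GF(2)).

1

Multiply in GF(2)[α]: (α + 1)·(α + 1) = α² + 1.
Reduced: α² + 1.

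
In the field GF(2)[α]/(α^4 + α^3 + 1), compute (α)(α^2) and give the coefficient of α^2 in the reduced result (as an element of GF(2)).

Multiply in GF(2)[α]: (α)·(α^2) = α^3.
Reduced: α^3.

0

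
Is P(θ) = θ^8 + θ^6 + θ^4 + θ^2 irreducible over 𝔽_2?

Check for roots in 𝔽_2: P(0) = 0 → root; P(1) = 0 → root.
P(0) = 0, so (θ) divides P(θ); P is reducible.

No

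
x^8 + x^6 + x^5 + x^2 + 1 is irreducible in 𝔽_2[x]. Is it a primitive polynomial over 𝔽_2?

Write f(x) = x^8 + x^6 + x^5 + x^2 + 1.
|GF(2^8)^×| = 2^8 − 1 = 255. Prime factorization: 255 = 3·5·17.
f is primitive ⇔ x has order 255 in GF(2)[x]/(f), i.e. x^(255/q) ≠ 1 for each prime q | 255.
x^(85) mod f = x^7 + x^3 + 1.
x^(51) mod f = x^6 + x^5 + 1.
x^(15) mod f = x^7 + x^6 + x^5 + x^4 + x^2 + x + 1.
None equal 1, so x has full order 255; f is primitive.

Yes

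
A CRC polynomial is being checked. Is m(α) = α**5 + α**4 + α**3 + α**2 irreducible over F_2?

Check for roots in F_2: m(0) = 0 → root; m(1) = 0 → root.
m(0) = 0, so (α) divides m(α); m is reducible.

No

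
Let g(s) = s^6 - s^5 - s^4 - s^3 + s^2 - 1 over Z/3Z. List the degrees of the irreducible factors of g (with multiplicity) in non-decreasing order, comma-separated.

Roots in Z/3Z: g(0) = 2; g(1) = 1; g(2) = 2.
Complete factorization: g(s) = (s^6 - s^5 - s^4 - s^3 + s^2 - 1).
Factor degrees with multiplicity: 6 = 6.

6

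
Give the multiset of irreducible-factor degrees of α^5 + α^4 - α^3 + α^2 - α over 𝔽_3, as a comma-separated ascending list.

Write f(α) = α^5 + α^4 - α^3 + α^2 - α.
Roots in 𝔽_3: f(0) = 0 → root; f(1) = 1; f(2) = 0 → root.
Linear factors from roots: (α), (α + 1).
Complete factorization: f(α) = (α)·(α + 1)·(α^3 - α - 1).
Factor degrees with multiplicity: 1 + 1 + 3 = 5.

1, 1, 3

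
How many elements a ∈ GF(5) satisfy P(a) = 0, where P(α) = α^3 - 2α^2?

2

Evaluate at each of the 5 elements of GF(5):
P(0) = 0 → root; P(1) = 4; P(2) = 0 → root; P(3) = 4; P(4) = 2.
Roots: {0, 2}.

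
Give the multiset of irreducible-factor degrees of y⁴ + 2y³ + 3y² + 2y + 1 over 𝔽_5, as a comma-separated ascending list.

2, 2

Write f(y) = y⁴ + 2y³ + 3y² + 2y + 1.
Roots in 𝔽_5: f(0) = 1; f(1) = 4; f(2) = 4; f(3) = 4; f(4) = 1.
Complete factorization: f(y) = (y² + y + 1)^2.
Factor degrees with multiplicity: 2 + 2 = 4.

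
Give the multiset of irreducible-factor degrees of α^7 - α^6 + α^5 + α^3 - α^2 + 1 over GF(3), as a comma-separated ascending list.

Write h(α) = α^7 - α^6 + α^5 + α^3 - α^2 + 1.
Roots in GF(3): h(0) = 1; h(1) = 2; h(2) = 2.
Complete factorization: h(α) = (α^7 - α^6 + α^5 + α^3 - α^2 + 1).
Factor degrees with multiplicity: 7 = 7.

7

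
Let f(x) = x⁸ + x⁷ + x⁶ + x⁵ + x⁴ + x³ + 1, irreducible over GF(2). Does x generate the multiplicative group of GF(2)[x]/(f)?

No

|GF(2^8)^×| = 2^8 − 1 = 255. Prime factorization: 255 = 3·5·17.
f is primitive ⇔ x has order 255 in GF(2)[x]/(f), i.e. x^(255/q) ≠ 1 for each prime q | 255.
x^(85) mod f = 1
x^(51) mod f = x⁷ + x⁵ + x³ + x² + 1.
x^(15) mod f = x⁷ + x⁶ + x³ + x + 1.
Since x^(85) = 1, the order of x divides 85 < 255; not primitive.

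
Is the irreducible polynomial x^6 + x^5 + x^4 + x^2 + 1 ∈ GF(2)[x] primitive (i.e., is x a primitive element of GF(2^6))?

No

Write f(x) = x^6 + x^5 + x^4 + x^2 + 1.
|GF(2^6)^×| = 2^6 − 1 = 63. Prime factorization: 63 = 3^2·7.
f is primitive ⇔ x has order 63 in GF(2)[x]/(f), i.e. x^(63/q) ≠ 1 for each prime q | 63.
x^(21) mod f = 1
x^(9) mod f = x^3 + 1.
Since x^(21) = 1, the order of x divides 21 < 63; not primitive.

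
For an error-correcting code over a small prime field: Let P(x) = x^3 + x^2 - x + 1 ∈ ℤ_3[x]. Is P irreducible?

Check for roots in ℤ_3: P(0) = 1; P(1) = 2; P(2) = 2.
No roots. A degree-3 polynomial over a field with no linear factor is irreducible.

Yes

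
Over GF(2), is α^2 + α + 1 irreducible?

Write P(α) = α^2 + α + 1.
Check for roots in GF(2): P(0) = 1; P(1) = 1.
No roots. A degree-2 polynomial over a field with no linear factor is irreducible.

Yes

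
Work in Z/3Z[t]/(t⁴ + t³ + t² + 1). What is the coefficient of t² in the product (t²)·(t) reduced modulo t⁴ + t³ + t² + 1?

Multiply in Z/3Z[t]: (t²)·(t) = t³.
Reduced: t³.

0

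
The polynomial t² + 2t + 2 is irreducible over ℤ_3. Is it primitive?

Yes

Write f(t) = t² + 2t + 2.
|GF(3^2)^×| = 3^2 − 1 = 8. Prime factorization: 8 = 2^3.
f is primitive ⇔ t has order 8 in GF(3)[t]/(f), i.e. t^(8/q) ≠ 1 for each prime q | 8.
t^(4) mod f = 2.
None equal 1, so t has full order 8; f is primitive.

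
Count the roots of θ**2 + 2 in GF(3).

Write h(θ) = θ**2 + 2.
Evaluate at each of the 3 elements of GF(3):
h(0) = 2; h(1) = 0 → root; h(2) = 0 → root.
Roots: {1, 2}.

2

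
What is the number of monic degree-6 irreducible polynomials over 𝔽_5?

2580

x^(5^6) − x is the product of all monic irreducibles of degree dividing 6; Möbius inversion gives N = (1/6) Σ μ(6/d)·5^d.
Divisors of 6: 1, 2, 3, 6; μ(6/d) for each: 1, -1, -1, 1.
Σ = 5^1 − 5^2 − 5^3 + 5^6 = 15480.
N = 15480/6 = 2580.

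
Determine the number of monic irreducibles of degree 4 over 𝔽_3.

By the necklace-counting formula, N_3(4) = (1/4) Σ_{d|4} μ(4/d)·3^d.
Divisors of 4: 1, 2, 4; μ(4/d) for each: 0, -1, 1.
Σ = − 3^2 + 3^4 = 72.
N = 72/4 = 18.

18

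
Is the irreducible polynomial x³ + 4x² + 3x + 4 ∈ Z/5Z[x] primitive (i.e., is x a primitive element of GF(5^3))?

Write f(x) = x³ + 4x² + 3x + 4.
|GF(5^3)^×| = 5^3 − 1 = 124. Prime factorization: 124 = 2^2·31.
f is primitive ⇔ x has order 124 in GF(5)[x]/(f), i.e. x^(124/q) ≠ 1 for each prime q | 124.
x^(62) mod f = 1
x^(4) mod f = 3x² + 3x + 1.
Since x^(62) = 1, the order of x divides 62 < 124; not primitive.

No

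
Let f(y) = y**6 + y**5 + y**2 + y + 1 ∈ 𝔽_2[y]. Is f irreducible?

Yes

Check for roots in 𝔽_2: f(0) = 1; f(1) = 1.
No roots, so no linear factors.
Monic irreducibles of degree 2 over GF(2): y**2 + y + 1.
None of them divide f (all give nonzero remainder).
Monic irreducibles of degree 3 over GF(2): y**3 + y + 1, y**3 + y**2 + 1.
None of them divide f (all give nonzero remainder).
No irreducible factor of degree ≤ 3 exists, so f is irreducible over GF(2).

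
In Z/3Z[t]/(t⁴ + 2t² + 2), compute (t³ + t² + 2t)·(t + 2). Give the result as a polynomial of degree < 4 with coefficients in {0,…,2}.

2t^2 + t + 1

Multiply in Z/3Z[t]: (t³ + t² + 2t)·(t + 2) = t⁴ + t² + t.
Reduce using t⁴ ≡ t² + 1 (mod t⁴ + 2t² + 2).
Reduced: 2t² + t + 1.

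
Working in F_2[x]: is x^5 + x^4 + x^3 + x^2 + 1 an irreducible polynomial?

Write h(x) = x^5 + x^4 + x^3 + x^2 + 1.
Check for roots in F_2: h(0) = 1; h(1) = 1.
No roots, so no linear factors.
Monic irreducibles of degree 2 over GF(2): x^2 + x + 1.
None of them divide h (all give nonzero remainder).
No irreducible factor of degree ≤ 2 exists, so h is irreducible over GF(2).

Yes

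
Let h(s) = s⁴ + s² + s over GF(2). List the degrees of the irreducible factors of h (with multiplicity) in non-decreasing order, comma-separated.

Roots in GF(2): h(0) = 0 → root; h(1) = 1.
Linear factors from roots: (s).
Complete factorization: h(s) = (s)·(s³ + s + 1).
Factor degrees with multiplicity: 1 + 3 = 4.

1, 3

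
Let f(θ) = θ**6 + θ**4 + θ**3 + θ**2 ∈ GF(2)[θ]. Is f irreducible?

No

Check for roots in GF(2): f(0) = 0 → root; f(1) = 0 → root.
f(0) = 0, so (θ) divides f(θ); f is reducible.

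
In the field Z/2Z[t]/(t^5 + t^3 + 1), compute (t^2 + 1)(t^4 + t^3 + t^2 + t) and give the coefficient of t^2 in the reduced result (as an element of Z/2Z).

Multiply in Z/2Z[t]: (t^2 + 1)·(t^4 + t^3 + t^2 + t) = t^6 + t^5 + t^2 + t.
Reduce using t^5 ≡ t^3 + 1 (mod t^5 + t^3 + 1).
Reduced: t^4 + t^3 + t^2 + 1.

1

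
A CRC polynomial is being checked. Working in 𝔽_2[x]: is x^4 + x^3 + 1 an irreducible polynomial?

Yes

Write m(x) = x^4 + x^3 + 1.
Check for roots in 𝔽_2: m(0) = 1; m(1) = 1.
No roots, so no linear factors.
Monic irreducibles of degree 2 over GF(2): x^2 + x + 1.
None of them divide m (all give nonzero remainder).
No irreducible factor of degree ≤ 2 exists, so m is irreducible over GF(2).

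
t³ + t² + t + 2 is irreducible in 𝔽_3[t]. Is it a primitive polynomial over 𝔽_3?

Write f(t) = t³ + t² + t + 2.
|GF(3^3)^×| = 3^3 − 1 = 26. Prime factorization: 26 = 2·13.
f is primitive ⇔ t has order 26 in GF(3)[t]/(f), i.e. t^(26/q) ≠ 1 for each prime q | 26.
t^(13) mod f = 1
t^(2) mod f = t².
Since t^(13) = 1, the order of t divides 13 < 26; not primitive.

No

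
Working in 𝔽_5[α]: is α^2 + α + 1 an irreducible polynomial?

Yes

Write f(α) = α^2 + α + 1.
Check for roots in 𝔽_5: f(0) = 1; f(1) = 3; f(2) = 2; f(3) = 3; f(4) = 1.
No roots. A degree-2 polynomial over a field with no linear factor is irreducible.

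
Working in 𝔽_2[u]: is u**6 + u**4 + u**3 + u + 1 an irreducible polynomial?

Yes

Write m(u) = u**6 + u**4 + u**3 + u + 1.
Check for roots in 𝔽_2: m(0) = 1; m(1) = 1.
No roots, so no linear factors.
Monic irreducibles of degree 2 over GF(2): u**2 + u + 1.
None of them divide m (all give nonzero remainder).
Monic irreducibles of degree 3 over GF(2): u**3 + u + 1, u**3 + u**2 + 1.
None of them divide m (all give nonzero remainder).
No irreducible factor of degree ≤ 3 exists, so m is irreducible over GF(2).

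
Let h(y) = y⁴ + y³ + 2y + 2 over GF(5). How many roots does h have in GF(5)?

Evaluate at each of the 5 elements of GF(5):
h(0) = 2; h(1) = 1; h(2) = 0 → root; h(3) = 1; h(4) = 0 → root.
Roots: {2, 4}.

2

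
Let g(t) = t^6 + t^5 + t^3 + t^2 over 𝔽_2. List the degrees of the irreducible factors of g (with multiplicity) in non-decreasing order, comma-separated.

1, 1, 1, 1, 2

Roots in 𝔽_2: g(0) = 0 → root; g(1) = 0 → root.
Linear factors from roots: (t), (t + 1).
Complete factorization: g(t) = (t)^2·(t + 1)^2·(t^2 + t + 1).
Factor degrees with multiplicity: 1 + 1 + 1 + 1 + 2 = 6.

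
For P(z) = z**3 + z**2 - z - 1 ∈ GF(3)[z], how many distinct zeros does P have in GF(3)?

Evaluate at each of the 3 elements of GF(3):
P(0) = 2; P(1) = 0 → root; P(2) = 0 → root.
Roots: {1, 2}.

2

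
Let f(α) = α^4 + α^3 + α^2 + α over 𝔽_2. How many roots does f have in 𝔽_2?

Evaluate at each of the 2 elements of 𝔽_2:
f(0) = 0 → root; f(1) = 0 → root.
Roots: {0, 1}.

2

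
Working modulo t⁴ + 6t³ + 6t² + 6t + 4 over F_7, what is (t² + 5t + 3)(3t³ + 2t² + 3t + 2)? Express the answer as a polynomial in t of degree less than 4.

Multiply in F_7[t]: (t² + 5t + 3)·(3t³ + 2t² + 3t + 2) = 3t⁵ + 3t⁴ + t³ + 2t² + 5t + 6.
Reduce using t⁴ ≡ t³ + t² + t + 3 (mod t⁴ + 6t³ + 6t² + 6t + 4).
Reduced: 3t³ + 4t² + 6t + 3.

3t^3 + 4t^2 + 6t + 3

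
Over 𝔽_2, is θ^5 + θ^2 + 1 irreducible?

Write g(θ) = θ^5 + θ^2 + 1.
Check for roots in 𝔽_2: g(0) = 1; g(1) = 1.
No roots, so no linear factors.
Monic irreducibles of degree 2 over GF(2): θ^2 + θ + 1.
None of them divide g (all give nonzero remainder).
No irreducible factor of degree ≤ 2 exists, so g is irreducible over GF(2).

Yes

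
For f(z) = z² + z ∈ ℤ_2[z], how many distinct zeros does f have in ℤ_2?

Evaluate at each of the 2 elements of ℤ_2:
f(0) = 0 → root; f(1) = 0 → root.
Roots: {0, 1}.

2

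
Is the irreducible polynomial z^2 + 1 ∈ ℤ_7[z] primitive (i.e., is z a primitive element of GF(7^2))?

Write f(z) = z^2 + 1.
|GF(7^2)^×| = 7^2 − 1 = 48. Prime factorization: 48 = 2^4·3.
f is primitive ⇔ z has order 48 in GF(7)[z]/(f), i.e. z^(48/q) ≠ 1 for each prime q | 48.
z^(24) mod f = 1
z^(16) mod f = 1
Since z^(24) = 1, the order of z divides 24 < 48; not primitive.

No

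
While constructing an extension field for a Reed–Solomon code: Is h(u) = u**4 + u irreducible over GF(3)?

No

Check for roots in GF(3): h(0) = 0 → root; h(1) = 2; h(2) = 0 → root.
h(0) = 0, so (u) divides h(u); h is reducible.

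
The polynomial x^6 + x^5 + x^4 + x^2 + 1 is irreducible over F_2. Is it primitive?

Write f(x) = x^6 + x^5 + x^4 + x^2 + 1.
|GF(2^6)^×| = 2^6 − 1 = 63. Prime factorization: 63 = 3^2·7.
f is primitive ⇔ x has order 63 in GF(2)[x]/(f), i.e. x^(63/q) ≠ 1 for each prime q | 63.
x^(21) mod f = 1
x^(9) mod f = x^3 + 1.
Since x^(21) = 1, the order of x divides 21 < 63; not primitive.

No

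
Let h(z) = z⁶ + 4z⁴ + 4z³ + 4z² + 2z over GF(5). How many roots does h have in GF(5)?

Evaluate at each of the 5 elements of GF(5):
h(0) = 0 → root; h(1) = 0 → root; h(2) = 0 → root; h(3) = 3; h(4) = 3.
Roots: {0, 1, 2}.

3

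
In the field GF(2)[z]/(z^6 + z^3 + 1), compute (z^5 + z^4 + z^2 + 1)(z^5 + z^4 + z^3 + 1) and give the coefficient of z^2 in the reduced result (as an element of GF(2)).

1

Multiply in GF(2)[z]: (z^5 + z^4 + z^2 + 1)·(z^5 + z^4 + z^3 + 1) = z^10 + z^6 + z^5 + z^3 + z^2 + 1.
Reduce using z^6 ≡ z^3 + 1 (mod z^6 + z^3 + 1).
Reduced: z^5 + z^2 + z.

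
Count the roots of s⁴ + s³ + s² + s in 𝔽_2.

2

Write P(s) = s⁴ + s³ + s² + s.
Evaluate at each of the 2 elements of 𝔽_2:
P(0) = 0 → root; P(1) = 0 → root.
Roots: {0, 1}.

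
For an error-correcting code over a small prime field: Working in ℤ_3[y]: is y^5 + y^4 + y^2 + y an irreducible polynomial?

Write h(y) = y^5 + y^4 + y^2 + y.
Check for roots in ℤ_3: h(0) = 0 → root; h(1) = 1; h(2) = 0 → root.
h(0) = 0, so (y) divides h(y); h is reducible.

No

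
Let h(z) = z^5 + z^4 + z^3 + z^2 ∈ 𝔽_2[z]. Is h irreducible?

No

Check for roots in 𝔽_2: h(0) = 0 → root; h(1) = 0 → root.
h(0) = 0, so (z) divides h(z); h is reducible.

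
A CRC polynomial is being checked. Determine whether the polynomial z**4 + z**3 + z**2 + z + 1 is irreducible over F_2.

Write g(z) = z**4 + z**3 + z**2 + z + 1.
Check for roots in F_2: g(0) = 1; g(1) = 1.
No roots, so no linear factors.
Monic irreducibles of degree 2 over GF(2): z**2 + z + 1.
None of them divide g (all give nonzero remainder).
No irreducible factor of degree ≤ 2 exists, so g is irreducible over GF(2).

Yes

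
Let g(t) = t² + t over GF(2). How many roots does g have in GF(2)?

2

Evaluate at each of the 2 elements of GF(2):
g(0) = 0 → root; g(1) = 0 → root.
Roots: {0, 1}.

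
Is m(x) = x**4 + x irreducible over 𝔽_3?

Check for roots in 𝔽_3: m(0) = 0 → root; m(1) = 2; m(2) = 0 → root.
m(0) = 0, so (x) divides m(x); m is reducible.

No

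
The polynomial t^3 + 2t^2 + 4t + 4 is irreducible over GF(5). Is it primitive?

No

Write f(t) = t^3 + 2t^2 + 4t + 4.
|GF(5^3)^×| = 5^3 − 1 = 124. Prime factorization: 124 = 2^2·31.
f is primitive ⇔ t has order 124 in GF(5)[t]/(f), i.e. t^(124/q) ≠ 1 for each prime q | 124.
t^(62) mod f = 1
t^(4) mod f = 4t + 3.
Since t^(62) = 1, the order of t divides 62 < 124; not primitive.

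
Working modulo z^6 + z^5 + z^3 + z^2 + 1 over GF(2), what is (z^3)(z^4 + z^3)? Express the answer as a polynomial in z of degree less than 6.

Multiply in GF(2)[z]: (z^3)·(z^4 + z^3) = z^7 + z^6.
Reduce using z^6 ≡ z^5 + z^3 + z^2 + 1 (mod z^6 + z^5 + z^3 + z^2 + 1).
Reduced: z^4 + z^3 + z.

z^4 + z^3 + z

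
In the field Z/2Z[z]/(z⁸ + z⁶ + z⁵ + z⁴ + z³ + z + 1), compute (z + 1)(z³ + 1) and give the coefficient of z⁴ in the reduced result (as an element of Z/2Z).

1

Multiply in Z/2Z[z]: (z + 1)·(z³ + 1) = z⁴ + z³ + z + 1.
Reduced: z⁴ + z³ + z + 1.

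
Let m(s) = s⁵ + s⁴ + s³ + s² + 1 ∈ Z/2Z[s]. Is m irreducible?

Check for roots in Z/2Z: m(0) = 1; m(1) = 1.
No roots, so no linear factors.
Monic irreducibles of degree 2 over GF(2): s² + s + 1.
None of them divide m (all give nonzero remainder).
No irreducible factor of degree ≤ 2 exists, so m is irreducible over GF(2).

Yes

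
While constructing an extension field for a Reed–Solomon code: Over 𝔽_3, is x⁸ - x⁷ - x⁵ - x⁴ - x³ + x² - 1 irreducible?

No

Write h(x) = x⁸ - x⁷ - x⁵ - x⁴ - x³ + x² - 1.
Check for roots in 𝔽_3: h(0) = 2; h(1) = 0 → root; h(2) = 0 → root.
h(1) = 0, so (x − 1) divides h(x); h is reducible.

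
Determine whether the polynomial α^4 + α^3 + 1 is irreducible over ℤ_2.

Write h(α) = α^4 + α^3 + 1.
Check for roots in ℤ_2: h(0) = 1; h(1) = 1.
No roots, so no linear factors.
Monic irreducibles of degree 2 over GF(2): α^2 + α + 1.
None of them divide h (all give nonzero remainder).
No irreducible factor of degree ≤ 2 exists, so h is irreducible over GF(2).

Yes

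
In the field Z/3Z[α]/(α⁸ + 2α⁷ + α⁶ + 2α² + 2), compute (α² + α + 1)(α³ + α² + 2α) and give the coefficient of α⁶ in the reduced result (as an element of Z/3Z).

Multiply in Z/3Z[α]: (α² + α + 1)·(α³ + α² + 2α) = α⁵ + 2α⁴ + α³ + 2α.
Reduced: α⁵ + 2α⁴ + α³ + 2α.

0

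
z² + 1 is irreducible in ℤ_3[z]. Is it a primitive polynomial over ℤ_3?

No

Write f(z) = z² + 1.
|GF(3^2)^×| = 3^2 − 1 = 8. Prime factorization: 8 = 2^3.
f is primitive ⇔ z has order 8 in GF(3)[z]/(f), i.e. z^(8/q) ≠ 1 for each prime q | 8.
z^(4) mod f = 1
Since z^(4) = 1, the order of z divides 4 < 8; not primitive.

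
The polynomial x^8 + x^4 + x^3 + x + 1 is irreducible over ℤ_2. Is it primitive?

Write f(x) = x^8 + x^4 + x^3 + x + 1.
|GF(2^8)^×| = 2^8 − 1 = 255. Prime factorization: 255 = 3·5·17.
f is primitive ⇔ x has order 255 in GF(2)[x]/(f), i.e. x^(255/q) ≠ 1 for each prime q | 255.
x^(85) mod f = x^7 + x^5 + x^4 + x^3 + x^2 + 1.
x^(51) mod f = 1
x^(15) mod f = x^5 + x^3 + x^2 + x + 1.
Since x^(51) = 1, the order of x divides 51 < 255; not primitive.

No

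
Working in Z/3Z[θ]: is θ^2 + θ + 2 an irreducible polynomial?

Yes

Write g(θ) = θ^2 + θ + 2.
Check for roots in Z/3Z: g(0) = 2; g(1) = 1; g(2) = 2.
No roots. A degree-2 polynomial over a field with no linear factor is irreducible.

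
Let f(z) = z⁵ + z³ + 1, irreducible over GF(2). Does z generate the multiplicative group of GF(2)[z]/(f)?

|GF(2^5)^×| = 2^5 − 1 = 31. Prime factorization: 31 = 31.
f is primitive ⇔ z has order 31 in GF(2)[z]/(f), i.e. z^(31/q) ≠ 1 for each prime q | 31.
z^(1) mod f = z.
None equal 1, so z has full order 31; f is primitive.

Yes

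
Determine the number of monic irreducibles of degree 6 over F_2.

Gauss's count: N_{2}(6) = (1/6) Σ_{d|6} μ(6/d)·2^d.
Divisors of 6: 1, 2, 3, 6; μ(6/d) for each: 1, -1, -1, 1.
Σ = 2^1 − 2^2 − 2^3 + 2^6 = 54.
N = 54/6 = 9.

9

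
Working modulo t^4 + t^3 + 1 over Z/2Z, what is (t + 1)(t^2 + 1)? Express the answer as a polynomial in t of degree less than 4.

t^3 + t^2 + t + 1

Multiply in Z/2Z[t]: (t + 1)·(t^2 + 1) = t^3 + t^2 + t + 1.
Reduced: t^3 + t^2 + t + 1.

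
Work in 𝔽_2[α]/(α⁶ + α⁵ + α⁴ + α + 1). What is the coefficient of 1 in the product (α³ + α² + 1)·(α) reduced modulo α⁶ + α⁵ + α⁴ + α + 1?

0

Multiply in 𝔽_2[α]: (α³ + α² + 1)·(α) = α⁴ + α³ + α.
Reduced: α⁴ + α³ + α.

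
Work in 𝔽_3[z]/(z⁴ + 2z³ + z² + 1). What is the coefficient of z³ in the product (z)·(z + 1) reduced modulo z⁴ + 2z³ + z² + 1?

0

Multiply in 𝔽_3[z]: (z)·(z + 1) = z² + z.
Reduced: z² + z.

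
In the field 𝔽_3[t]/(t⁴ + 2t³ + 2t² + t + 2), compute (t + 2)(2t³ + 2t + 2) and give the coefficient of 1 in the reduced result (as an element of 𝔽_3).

Multiply in 𝔽_3[t]: (t + 2)·(2t³ + 2t + 2) = 2t⁴ + t³ + 2t² + 1.
Reduce using t⁴ ≡ t³ + t² + 2t + 1 (mod t⁴ + 2t³ + 2t² + t + 2).
Reduced: t² + t.

0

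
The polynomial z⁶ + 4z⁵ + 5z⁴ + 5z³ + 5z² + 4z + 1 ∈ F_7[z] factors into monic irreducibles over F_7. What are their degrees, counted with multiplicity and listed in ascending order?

Write f(z) = z⁶ + 4z⁵ + 5z⁴ + 5z³ + 5z² + 4z + 1.
Complete factorization: f(z) = (z² + 3z + 1)·(z⁴ + z³ + z² + z + 1).
Factor degrees with multiplicity: 2 + 4 = 6.

2, 4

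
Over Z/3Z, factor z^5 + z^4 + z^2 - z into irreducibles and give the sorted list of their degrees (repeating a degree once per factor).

1, 2, 2

Write g(z) = z^5 + z^4 + z^2 - z.
Roots in Z/3Z: g(0) = 0 → root; g(1) = 2; g(2) = 2.
Linear factors from roots: (z).
Complete factorization: g(z) = (z)·(z^2 + 1)·(z^2 + z - 1).
Factor degrees with multiplicity: 1 + 2 + 2 = 5.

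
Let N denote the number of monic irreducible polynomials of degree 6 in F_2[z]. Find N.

The number of monic irreducibles of degree 6 over GF(2) is (1/6)·Σ_{d∣6} μ(6/d) 2^d.
Divisors of 6: 1, 2, 3, 6; μ(6/d) for each: 1, -1, -1, 1.
Σ = 2^1 − 2^2 − 2^3 + 2^6 = 54.
N = 54/6 = 9.

9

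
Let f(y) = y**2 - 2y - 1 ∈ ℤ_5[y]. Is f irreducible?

Yes

Check for roots in ℤ_5: f(0) = 4; f(1) = 3; f(2) = 4; f(3) = 2; f(4) = 2.
No roots. A degree-2 polynomial over a field with no linear factor is irreducible.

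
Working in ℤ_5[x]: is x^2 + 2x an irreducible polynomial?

No

Write f(x) = x^2 + 2x.
Check for roots in ℤ_5: f(0) = 0 → root; f(1) = 3; f(2) = 3; f(3) = 0 → root; f(4) = 4.
f(0) = 0, so (x) divides f(x); f is reducible.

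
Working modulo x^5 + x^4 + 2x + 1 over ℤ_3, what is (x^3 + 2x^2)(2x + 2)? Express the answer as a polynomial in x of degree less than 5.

Multiply in ℤ_3[x]: (x^3 + 2x^2)·(2x + 2) = 2x^4 + x^2.
Reduced: 2x^4 + x^2.

2x^4 + x^2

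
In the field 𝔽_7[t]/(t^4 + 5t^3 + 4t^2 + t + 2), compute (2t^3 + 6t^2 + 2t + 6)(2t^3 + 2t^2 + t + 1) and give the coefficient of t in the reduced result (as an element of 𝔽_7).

1

Multiply in 𝔽_7[t]: (2t^3 + 6t^2 + 2t + 6)·(2t^3 + 2t^2 + t + 1) = 4t^6 + 2t^5 + 4t^4 + 3t^3 + 6t^2 + t + 6.
Reduce using t^4 ≡ 2t^3 + 3t^2 + 6t + 5 (mod t^4 + 5t^3 + 4t^2 + t + 2).
Reduced: 3t^3 + 5t^2 + t + 4.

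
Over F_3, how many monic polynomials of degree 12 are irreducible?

x^(3^12) − x is the product of all monic irreducibles of degree dividing 12; Möbius inversion gives N = (1/12) Σ μ(12/d)·3^d.
Divisors of 12: 1, 2, 3, 4, 6, 12; μ(12/d) for each: 0, 1, 0, -1, -1, 1.
Σ = 3^2 − 3^4 − 3^6 + 3^12 = 530640.
N = 530640/12 = 44220.

44220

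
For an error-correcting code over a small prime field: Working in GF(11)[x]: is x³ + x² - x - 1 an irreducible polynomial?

No

Write g(x) = x³ + x² - x - 1.
Check each element of GF(11) for a root: g(0)=10, g(1)=0, g(2)=9, g(3)=10, g(4)=9, g(5)=1, g(6)=3, g(7)=10, g(8)=6, g(9)=8, g(10)=0.
g(1) = 0, so (x − 1) divides g(x); g is reducible.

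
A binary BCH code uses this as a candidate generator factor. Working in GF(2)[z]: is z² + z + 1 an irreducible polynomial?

Write g(z) = z² + z + 1.
Check for roots in GF(2): g(0) = 1; g(1) = 1.
No roots. A degree-2 polynomial over a field with no linear factor is irreducible.

Yes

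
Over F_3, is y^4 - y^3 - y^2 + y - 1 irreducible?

Yes

Write g(y) = y^4 - y^3 - y^2 + y - 1.
Check for roots in F_3: g(0) = 2; g(1) = 2; g(2) = 2.
No roots, so no linear factors.
Monic irreducibles of degree 2 over GF(3): y^2 + 1, y^2 + y - 1, y^2 - y - 1.
None of them divide g (all give nonzero remainder).
No irreducible factor of degree ≤ 2 exists, so g is irreducible over GF(3).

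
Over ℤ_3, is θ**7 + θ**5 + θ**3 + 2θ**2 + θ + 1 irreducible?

Yes

Write h(θ) = θ**7 + θ**5 + θ**3 + 2θ**2 + θ + 1.
Check for roots in ℤ_3: h(0) = 1; h(1) = 1; h(2) = 2.
No roots, so no linear factors.
Monic irreducibles of degree 2 over GF(3): θ**2 + 1, θ**2 + θ + 2, θ**2 + 2θ + 2.
None of them divide h (all give nonzero remainder).
Degree-3 irreducible divisors: test the 8 monic irreducibles of degree 3 over GF(3).
None of them divide h (all give nonzero remainder).
No irreducible factor of degree ≤ 3 exists, so h is irreducible over GF(3).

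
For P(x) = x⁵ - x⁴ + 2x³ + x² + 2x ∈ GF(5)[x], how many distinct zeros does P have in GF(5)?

Evaluate at each of the 5 elements of GF(5):
P(0) = 0 → root; P(1) = 0 → root; P(2) = 0 → root; P(3) = 1; P(4) = 0 → root.
Roots: {0, 1, 2, 4}.

4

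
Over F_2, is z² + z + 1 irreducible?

Write h(z) = z² + z + 1.
Check for roots in F_2: h(0) = 1; h(1) = 1.
No roots. A degree-2 polynomial over a field with no linear factor is irreducible.

Yes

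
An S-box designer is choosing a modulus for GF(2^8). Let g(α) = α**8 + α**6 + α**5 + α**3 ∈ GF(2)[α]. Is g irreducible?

No

Check for roots in GF(2): g(0) = 0 → root; g(1) = 0 → root.
g(0) = 0, so (α) divides g(α); g is reducible.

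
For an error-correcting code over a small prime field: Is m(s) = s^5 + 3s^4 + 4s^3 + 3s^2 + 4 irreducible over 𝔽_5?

Check for roots in 𝔽_5: m(0) = 4; m(1) = 0 → root; m(2) = 3; m(3) = 0 → root; m(4) = 0 → root.
m(1) = 0, so (s − 1) divides m(s); m is reducible.

No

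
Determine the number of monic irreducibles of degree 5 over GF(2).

By the necklace-counting formula, N_2(5) = (1/5) Σ_{d|5} μ(5/d)·2^d.
Divisors of 5: 1, 5; μ(5/d) for each: -1, 1.
Σ = − 2^1 + 2^5 = 30.
N = 30/5 = 6.

6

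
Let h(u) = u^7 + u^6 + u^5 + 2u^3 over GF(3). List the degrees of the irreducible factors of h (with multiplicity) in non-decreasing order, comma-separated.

Roots in GF(3): h(0) = 0 → root; h(1) = 2; h(2) = 0 → root.
Linear factors from roots: (u), (u + 1).
Complete factorization: h(u) = (u + 1)^2·(u)^3·(u^2 + 2u + 2).
Factor degrees with multiplicity: 1 + 1 + 1 + 1 + 1 + 2 = 7.

1, 1, 1, 1, 1, 2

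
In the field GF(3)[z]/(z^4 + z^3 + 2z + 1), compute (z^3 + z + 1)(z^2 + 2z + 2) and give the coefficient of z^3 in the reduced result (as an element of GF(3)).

2

Multiply in GF(3)[z]: (z^3 + z + 1)·(z^2 + 2z + 2) = z^5 + 2z^4 + z + 2.
Reduce using z^4 ≡ 2z^3 + z + 2 (mod z^4 + z^3 + 2z + 1).
Reduced: 2z^3 + z^2 + z + 1.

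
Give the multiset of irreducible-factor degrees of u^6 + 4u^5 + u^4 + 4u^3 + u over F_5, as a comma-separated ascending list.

Write f(u) = u^6 + 4u^5 + u^4 + 4u^3 + u.
Roots in F_5: f(0) = 0 → root; f(1) = 1; f(2) = 2; f(3) = 3; f(4) = 3.
Linear factors from roots: (u).
Complete factorization: f(u) = (u)·(u^2 + 4u + 2)·(u^3 + 4u + 3).
Factor degrees with multiplicity: 1 + 2 + 3 = 6.

1, 2, 3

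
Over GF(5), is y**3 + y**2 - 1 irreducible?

No

Write m(y) = y**3 + y**2 - 1.
Check for roots in GF(5): m(0) = 4; m(1) = 1; m(2) = 1; m(3) = 0 → root; m(4) = 4.
m(3) = 0, so (y − 3) divides m(y); m is reducible.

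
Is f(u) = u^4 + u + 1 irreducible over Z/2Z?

Yes

Check for roots in Z/2Z: f(0) = 1; f(1) = 1.
No roots, so no linear factors.
Monic irreducibles of degree 2 over GF(2): u^2 + u + 1.
None of them divide f (all give nonzero remainder).
No irreducible factor of degree ≤ 2 exists, so f is irreducible over GF(2).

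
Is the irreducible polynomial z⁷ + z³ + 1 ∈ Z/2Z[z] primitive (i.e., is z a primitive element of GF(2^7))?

Write f(z) = z⁷ + z³ + 1.
|GF(2^7)^×| = 2^7 − 1 = 127. Prime factorization: 127 = 127.
f is primitive ⇔ z has order 127 in GF(2)[z]/(f), i.e. z^(127/q) ≠ 1 for each prime q | 127.
z^(1) mod f = z.
None equal 1, so z has full order 127; f is primitive.

Yes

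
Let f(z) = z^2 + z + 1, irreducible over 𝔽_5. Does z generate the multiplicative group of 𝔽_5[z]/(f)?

|GF(5^2)^×| = 5^2 − 1 = 24. Prime factorization: 24 = 2^3·3.
f is primitive ⇔ z has order 24 in GF(5)[z]/(f), i.e. z^(24/q) ≠ 1 for each prime q | 24.
z^(12) mod f = 1
z^(8) mod f = 4z + 4.
Since z^(12) = 1, the order of z divides 12 < 24; not primitive.

No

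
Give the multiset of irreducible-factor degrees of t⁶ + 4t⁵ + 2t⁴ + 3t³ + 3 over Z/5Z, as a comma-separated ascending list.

Write g(t) = t⁶ + 4t⁵ + 2t⁴ + 3t³ + 3.
Roots in Z/5Z: g(0) = 3; g(1) = 3; g(2) = 1; g(3) = 2; g(4) = 4.
Complete factorization: g(t) = (t³ + 3t + 2)·(t³ + 4t² + 4t + 4).
Factor degrees with multiplicity: 3 + 3 = 6.

3, 3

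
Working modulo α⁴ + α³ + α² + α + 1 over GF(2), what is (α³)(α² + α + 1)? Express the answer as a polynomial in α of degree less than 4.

α^2 + α

Multiply in GF(2)[α]: (α³)·(α² + α + 1) = α⁵ + α⁴ + α³.
Reduce using α⁴ ≡ α³ + α² + α + 1 (mod α⁴ + α³ + α² + α + 1).
Reduced: α² + α.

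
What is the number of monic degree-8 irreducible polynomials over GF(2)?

The number of monic irreducibles of degree 8 over GF(2) is (1/8)·Σ_{d∣8} μ(8/d) 2^d.
Divisors of 8: 1, 2, 4, 8; μ(8/d) for each: 0, 0, -1, 1.
Σ = − 2^4 + 2^8 = 240.
N = 240/8 = 30.

30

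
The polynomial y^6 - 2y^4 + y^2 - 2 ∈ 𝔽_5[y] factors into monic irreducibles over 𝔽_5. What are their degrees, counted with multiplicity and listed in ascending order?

Write f(y) = y^6 - 2y^4 + y^2 - 2.
Roots in 𝔽_5: f(0) = 3; f(1) = 3; f(2) = 4; f(3) = 4; f(4) = 3.
Complete factorization: f(y) = (y^2 + 2)·(y^2 - 2)^2.
Factor degrees with multiplicity: 2 + 2 + 2 = 6.

2, 2, 2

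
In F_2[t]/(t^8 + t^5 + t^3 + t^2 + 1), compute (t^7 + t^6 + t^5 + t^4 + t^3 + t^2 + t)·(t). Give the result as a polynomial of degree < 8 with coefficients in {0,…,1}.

t^7 + t^6 + t^4 + 1

Multiply in F_2[t]: (t^7 + t^6 + t^5 + t^4 + t^3 + t^2 + t)·(t) = t^8 + t^7 + t^6 + t^5 + t^4 + t^3 + t^2.
Reduce using t^8 ≡ t^5 + t^3 + t^2 + 1 (mod t^8 + t^5 + t^3 + t^2 + 1).
Reduced: t^7 + t^6 + t^4 + 1.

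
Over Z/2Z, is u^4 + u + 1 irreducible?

Write P(u) = u^4 + u + 1.
Check for roots in Z/2Z: P(0) = 1; P(1) = 1.
No roots, so no linear factors.
Monic irreducibles of degree 2 over GF(2): u^2 + u + 1.
None of them divide P (all give nonzero remainder).
No irreducible factor of degree ≤ 2 exists, so P is irreducible over GF(2).

Yes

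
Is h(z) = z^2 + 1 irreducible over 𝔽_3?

Yes

Check for roots in 𝔽_3: h(0) = 1; h(1) = 2; h(2) = 2.
No roots. A degree-2 polynomial over a field with no linear factor is irreducible.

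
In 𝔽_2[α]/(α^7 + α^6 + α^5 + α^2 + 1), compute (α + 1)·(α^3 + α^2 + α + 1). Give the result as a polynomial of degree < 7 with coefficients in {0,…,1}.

α^4 + 1

Multiply in 𝔽_2[α]: (α + 1)·(α^3 + α^2 + α + 1) = α^4 + 1.
Reduced: α^4 + 1.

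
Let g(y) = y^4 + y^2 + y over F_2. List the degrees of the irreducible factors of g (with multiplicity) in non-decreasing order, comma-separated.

Roots in F_2: g(0) = 0 → root; g(1) = 1.
Linear factors from roots: (y).
Complete factorization: g(y) = (y)·(y^3 + y + 1).
Factor degrees with multiplicity: 1 + 3 = 4.

1, 3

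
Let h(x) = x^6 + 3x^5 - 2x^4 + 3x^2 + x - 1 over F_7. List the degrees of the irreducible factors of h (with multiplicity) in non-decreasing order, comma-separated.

Complete factorization: h(x) = (x^6 + 3x^5 - 2x^4 + 3x^2 + x - 1).
Factor degrees with multiplicity: 6 = 6.

6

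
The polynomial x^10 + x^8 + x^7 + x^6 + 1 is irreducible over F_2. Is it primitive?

Write f(x) = x^10 + x^8 + x^7 + x^6 + 1.
|GF(2^10)^×| = 2^10 − 1 = 1023. Prime factorization: 1023 = 3·11·31.
f is primitive ⇔ x has order 1023 in GF(2)[x]/(f), i.e. x^(1023/q) ≠ 1 for each prime q | 1023.
x^(341) mod f = 1
x^(93) mod f = x^5 + x^4 + 1.
x^(33) mod f = x^9 + x^7 + x^6 + x^3 + x^2 + x.
Since x^(341) = 1, the order of x divides 341 < 1023; not primitive.

No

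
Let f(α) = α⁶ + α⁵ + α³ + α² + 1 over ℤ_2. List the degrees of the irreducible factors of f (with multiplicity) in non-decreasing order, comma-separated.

6

Roots in ℤ_2: f(0) = 1; f(1) = 1.
Complete factorization: f(α) = (α⁶ + α⁵ + α³ + α² + 1).
Factor degrees with multiplicity: 6 = 6.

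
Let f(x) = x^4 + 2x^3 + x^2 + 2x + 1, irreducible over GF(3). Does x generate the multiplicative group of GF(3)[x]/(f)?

|GF(3^4)^×| = 3^4 − 1 = 80. Prime factorization: 80 = 2^4·5.
f is primitive ⇔ x has order 80 in GF(3)[x]/(f), i.e. x^(80/q) ≠ 1 for each prime q | 80.
x^(40) mod f = 1
x^(16) mod f = 2x.
Since x^(40) = 1, the order of x divides 40 < 80; not primitive.

No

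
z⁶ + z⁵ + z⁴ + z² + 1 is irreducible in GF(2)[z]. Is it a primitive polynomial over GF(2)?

Write f(z) = z⁶ + z⁵ + z⁴ + z² + 1.
|GF(2^6)^×| = 2^6 − 1 = 63. Prime factorization: 63 = 3^2·7.
f is primitive ⇔ z has order 63 in GF(2)[z]/(f), i.e. z^(63/q) ≠ 1 for each prime q | 63.
z^(21) mod f = 1
z^(9) mod f = z³ + 1.
Since z^(21) = 1, the order of z divides 21 < 63; not primitive.

No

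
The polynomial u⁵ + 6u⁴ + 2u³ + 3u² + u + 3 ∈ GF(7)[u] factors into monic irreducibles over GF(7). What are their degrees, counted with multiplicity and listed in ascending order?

1, 2, 2

Write g(u) = u⁵ + 6u⁴ + 2u³ + 3u² + u + 3.
Linear factors from roots: (u + 5).
Complete factorization: g(u) = (u + 5)·(u² + 3u + 1)·(u² + 5u + 2).
Factor degrees with multiplicity: 1 + 2 + 2 = 5.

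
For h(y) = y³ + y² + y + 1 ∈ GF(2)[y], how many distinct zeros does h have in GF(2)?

Evaluate at each of the 2 elements of GF(2):
h(0) = 1; h(1) = 0 → root.
Roots: {1}.

1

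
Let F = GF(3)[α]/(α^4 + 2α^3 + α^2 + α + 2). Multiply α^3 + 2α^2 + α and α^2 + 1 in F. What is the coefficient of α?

2

Multiply in GF(3)[α]: (α^3 + 2α^2 + α)·(α^2 + 1) = α^5 + 2α^4 + 2α^3 + 2α^2 + α.
Reduce using α^4 ≡ α^3 + 2α^2 + 2α + 1 (mod α^4 + 2α^3 + α^2 + α + 2).
Reduced: α^3 + α^2 + 2α.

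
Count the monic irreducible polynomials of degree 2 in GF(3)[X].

x^(3^2) − x is the product of all monic irreducibles of degree dividing 2; Möbius inversion gives N = (1/2) Σ μ(2/d)·3^d.
Divisors of 2: 1, 2; μ(2/d) for each: -1, 1.
Σ = − 3^1 + 3^2 = 6.
N = 6/2 = 3.

3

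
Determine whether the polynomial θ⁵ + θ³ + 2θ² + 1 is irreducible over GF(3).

Write m(θ) = θ⁵ + θ³ + 2θ² + 1.
Check for roots in GF(3): m(0) = 1; m(1) = 2; m(2) = 1.
No roots, so no linear factors.
Monic irreducibles of degree 2 over GF(3): θ² + 1, θ² + θ + 2, θ² + 2θ + 2.
None of them divide m (all give nonzero remainder).
No irreducible factor of degree ≤ 2 exists, so m is irreducible over GF(3).

Yes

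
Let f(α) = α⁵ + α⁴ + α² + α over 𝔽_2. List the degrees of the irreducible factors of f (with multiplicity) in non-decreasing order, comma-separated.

Roots in 𝔽_2: f(0) = 0 → root; f(1) = 0 → root.
Linear factors from roots: (α), (α + 1).
Complete factorization: f(α) = (α)·(α + 1)^2·(α² + α + 1).
Factor degrees with multiplicity: 1 + 1 + 1 + 2 = 5.

1, 1, 1, 2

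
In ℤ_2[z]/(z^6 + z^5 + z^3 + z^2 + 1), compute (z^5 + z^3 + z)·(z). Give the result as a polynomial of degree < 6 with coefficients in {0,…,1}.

Multiply in ℤ_2[z]: (z^5 + z^3 + z)·(z) = z^6 + z^4 + z^2.
Reduce using z^6 ≡ z^5 + z^3 + z^2 + 1 (mod z^6 + z^5 + z^3 + z^2 + 1).
Reduced: z^5 + z^4 + z^3 + 1.

z^5 + z^4 + z^3 + 1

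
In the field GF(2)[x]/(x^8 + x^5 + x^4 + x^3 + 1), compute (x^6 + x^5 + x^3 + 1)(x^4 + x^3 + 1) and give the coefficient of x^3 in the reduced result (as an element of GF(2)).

1

Multiply in GF(2)[x]: (x^6 + x^5 + x^3 + 1)·(x^4 + x^3 + 1) = x^10 + x^8 + x^7 + x^5 + x^4 + 1.
Reduce using x^8 ≡ x^5 + x^4 + x^3 + 1 (mod x^8 + x^5 + x^4 + x^3 + 1).
Reduced: x^6 + x^5 + x^3 + x^2.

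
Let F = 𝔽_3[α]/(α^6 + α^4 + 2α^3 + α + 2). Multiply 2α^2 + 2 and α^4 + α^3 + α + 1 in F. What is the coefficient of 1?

Multiply in 𝔽_3[α]: (2α^2 + 2)·(α^4 + α^3 + α + 1) = 2α^6 + 2α^5 + 2α^4 + α^3 + 2α^2 + 2α + 2.
Reduce using α^6 ≡ 2α^4 + α^3 + 2α + 1 (mod α^6 + α^4 + 2α^3 + α + 2).
Reduced: 2α^5 + 2α^2 + 1.

1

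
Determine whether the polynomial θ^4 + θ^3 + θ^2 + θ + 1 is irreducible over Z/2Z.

Write h(θ) = θ^4 + θ^3 + θ^2 + θ + 1.
Check for roots in Z/2Z: h(0) = 1; h(1) = 1.
No roots, so no linear factors.
Monic irreducibles of degree 2 over GF(2): θ^2 + θ + 1.
None of them divide h (all give nonzero remainder).
No irreducible factor of degree ≤ 2 exists, so h is irreducible over GF(2).

Yes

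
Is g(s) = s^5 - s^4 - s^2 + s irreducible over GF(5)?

No

Check for roots in GF(5): g(0) = 0 → root; g(1) = 0 → root; g(2) = 4; g(3) = 1; g(4) = 1.
g(0) = 0, so (s) divides g(s); g is reducible.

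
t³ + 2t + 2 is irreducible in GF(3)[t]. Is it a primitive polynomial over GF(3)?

No

Write f(t) = t³ + 2t + 2.
|GF(3^3)^×| = 3^3 − 1 = 26. Prime factorization: 26 = 2·13.
f is primitive ⇔ t has order 26 in GF(3)[t]/(f), i.e. t^(26/q) ≠ 1 for each prime q | 26.
t^(13) mod f = 1
t^(2) mod f = t².
Since t^(13) = 1, the order of t divides 13 < 26; not primitive.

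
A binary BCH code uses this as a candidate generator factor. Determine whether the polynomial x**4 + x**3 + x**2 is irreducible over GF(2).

Write g(x) = x**4 + x**3 + x**2.
Check for roots in GF(2): g(0) = 0 → root; g(1) = 1.
g(0) = 0, so (x) divides g(x); g is reducible.

No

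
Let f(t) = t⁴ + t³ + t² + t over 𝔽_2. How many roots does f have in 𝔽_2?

2

Evaluate at each of the 2 elements of 𝔽_2:
f(0) = 0 → root; f(1) = 0 → root.
Roots: {0, 1}.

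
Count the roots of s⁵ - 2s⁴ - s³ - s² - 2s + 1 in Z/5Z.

3

Write P(s) = s⁵ - 2s⁴ - s³ - s² - 2s + 1.
Evaluate at each of the 5 elements of Z/5Z:
P(0) = 1; P(1) = 1; P(2) = 0 → root; P(3) = 0 → root; P(4) = 0 → root.
Roots: {2, 3, 4}.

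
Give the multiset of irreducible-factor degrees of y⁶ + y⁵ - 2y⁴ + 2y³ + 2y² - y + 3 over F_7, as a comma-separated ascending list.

Write f(y) = y⁶ + y⁵ - 2y⁴ + 2y³ + 2y² - y + 3.
Linear factors from roots: (y - 3), (y + 3).
Complete factorization: f(y) = (y + 3)·(y - 3)·(y⁴ + y³ - 3y + 2).
Factor degrees with multiplicity: 1 + 1 + 4 = 6.

1, 1, 4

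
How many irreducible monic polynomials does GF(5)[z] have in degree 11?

By the necklace-counting formula, N_5(11) = (1/11) Σ_{d|11} μ(11/d)·5^d.
Divisors of 11: 1, 11; μ(11/d) for each: -1, 1.
Σ = − 5^1 + 5^11 = 48828120.
N = 48828120/11 = 4438920.

4438920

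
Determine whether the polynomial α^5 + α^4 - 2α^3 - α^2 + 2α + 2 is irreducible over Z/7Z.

Yes

Write h(α) = α^5 + α^4 - 2α^3 - α^2 + 2α + 2.
Check for roots in Z/7Z: h(0) = 2; h(1) = 3; h(2) = 6; h(3) = 3; h(4) = 5; h(5) = 1; h(6) = 1.
No roots, so no linear factors.
Degree-2 irreducible divisors: test the 21 monic irreducibles of degree 2 over GF(7).
None of them divide h (all give nonzero remainder).
No irreducible factor of degree ≤ 2 exists, so h is irreducible over GF(7).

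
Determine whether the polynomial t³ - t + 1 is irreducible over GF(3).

Write g(t) = t³ - t + 1.
Check for roots in GF(3): g(0) = 1; g(1) = 1; g(2) = 1.
No roots. A degree-3 polynomial over a field with no linear factor is irreducible.

Yes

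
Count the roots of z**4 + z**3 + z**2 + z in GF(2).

2

Write f(z) = z**4 + z**3 + z**2 + z.
Evaluate at each of the 2 elements of GF(2):
f(0) = 0 → root; f(1) = 0 → root.
Roots: {0, 1}.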